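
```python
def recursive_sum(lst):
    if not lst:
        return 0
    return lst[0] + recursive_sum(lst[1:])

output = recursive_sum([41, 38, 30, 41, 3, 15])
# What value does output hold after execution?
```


recursive_sum([41, 38, 30, 41, 3, 15])
= 41 + recursive_sum([38, 30, 41, 3, 15])
= 41 + 38 + recursive_sum([30, 41, 3, 15])
= 41 + 38 + 30 + recursive_sum([41, 3, 15])
= 41 + 38 + 30 + 41 + recursive_sum([3, 15])
= 41 + 38 + 30 + 41 + 3 + recursive_sum([15])
= 41 + 38 + 30 + 41 + 3 + 15 + recursive_sum([])
= 41 + 38 + 30 + 41 + 3 + 15 + 0
= 168


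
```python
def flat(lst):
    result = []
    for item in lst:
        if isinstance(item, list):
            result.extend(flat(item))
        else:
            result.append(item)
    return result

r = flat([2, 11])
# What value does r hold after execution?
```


flat([2, 11])
Processing each element:
  2 is not a list -> append 2
  11 is not a list -> append 11
= [2, 11]


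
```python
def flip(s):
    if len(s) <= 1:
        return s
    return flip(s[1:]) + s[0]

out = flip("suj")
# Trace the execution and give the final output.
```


flip("suj")
= flip("uj") + "s"
= flip("j") + "u" + "s"
= "j" + "u" + "s"
= "jus"


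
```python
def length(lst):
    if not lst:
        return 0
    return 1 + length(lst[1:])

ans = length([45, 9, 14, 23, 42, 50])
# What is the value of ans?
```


length([45, 9, 14, 23, 42, 50])
= 1 + length([9, 14, 23, 42, 50])
= 1 + 1 + length([14, 23, 42, 50])
= 1 + 1 + 1 + length([23, 42, 50])
= 1 + 1 + 1 + 1 + length([42, 50])
= 1 + 1 + 1 + 1 + 1 + length([50])
= 1 + 1 + 1 + 1 + 1 + 1 + length([])
= 1 + 1 + 1 + 1 + 1 + 1 + 0
= 6


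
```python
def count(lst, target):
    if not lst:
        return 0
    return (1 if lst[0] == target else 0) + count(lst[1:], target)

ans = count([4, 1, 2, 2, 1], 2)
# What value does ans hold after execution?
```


count([4, 1, 2, 2, 1], 2)
lst[0]=4 != 2: 0 + count([1, 2, 2, 1], 2)
lst[0]=1 != 2: 0 + count([2, 2, 1], 2)
lst[0]=2 == 2: 1 + count([2, 1], 2)
lst[0]=2 == 2: 1 + count([1], 2)
lst[0]=1 != 2: 0 + count([], 2)
= 2


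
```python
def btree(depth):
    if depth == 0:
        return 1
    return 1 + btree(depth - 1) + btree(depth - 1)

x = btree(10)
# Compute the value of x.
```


btree(10)
= 1 + btree(9) + btree(9)
= 1 + 2 * btree(9)
btree(k) = 2^(k+1) - 1
btree(0) = 1
btree(1) = 3
btree(2) = 7
btree(3) = 15
btree(4) = 31
btree(10) = 2^11 - 1 = 2047


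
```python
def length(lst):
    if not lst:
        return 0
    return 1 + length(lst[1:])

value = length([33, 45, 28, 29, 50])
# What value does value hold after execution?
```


length([33, 45, 28, 29, 50])
= 1 + length([45, 28, 29, 50])
= 1 + 1 + length([28, 29, 50])
= 1 + 1 + 1 + length([29, 50])
= 1 + 1 + 1 + 1 + length([50])
= 1 + 1 + 1 + 1 + 1 + length([])
= 1 + 1 + 1 + 1 + 1 + 0
= 5


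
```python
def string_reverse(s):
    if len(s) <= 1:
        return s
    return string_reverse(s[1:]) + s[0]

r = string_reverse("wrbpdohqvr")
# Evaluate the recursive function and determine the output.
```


string_reverse("wrbpdohqvr")
= string_reverse("rbpdohqvr") + "w"
= string_reverse("bpdohqvr") + "r" + "w"
= string_reverse("pdohqvr") + "b" + "r" + "w"
= string_reverse("dohqvr") + "p" + "b" + "r" + "w"
= string_reverse("ohqvr") + "d" + "p" + "b" + "r" + "w"
= string_reverse("hqvr") + "o" + "d" + "p" + "b" + "r" + "w"
= string_reverse("qvr") + "h" + "o" + "d" + "p" + "b" + "r" + "w"
= string_reverse("vr") + "q" + "h" + "o" + "d" + "p" + "b" + "r" + "w"
= string_reverse("r") + "v" + "q" + "h" + "o" + "d" + "p" + "b" + "r" + "w"
= "r" + "v" + "q" + "h" + "o" + "d" + "p" + "b" + "r" + "w"
= "rvqhodpbrw"


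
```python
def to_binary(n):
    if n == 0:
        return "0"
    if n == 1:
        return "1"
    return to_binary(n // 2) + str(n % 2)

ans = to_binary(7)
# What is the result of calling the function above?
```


to_binary(7)
= to_binary(3) + "1"
= to_binary(1) + "1" + "1"
= "1" + "1" + "1"
= "111"


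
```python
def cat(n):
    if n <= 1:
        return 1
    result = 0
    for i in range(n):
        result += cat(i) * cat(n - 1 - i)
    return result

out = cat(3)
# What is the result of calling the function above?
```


cat(3)
= sum of cat(i) * cat(3-1-i) for i in 0..2
First compute sub-values bottom-up:
  cat(0) = 1, cat(1) = 1
  cat(2) = 1*1 + 1*1 = 2
Now cat(3):
  cat(0)*cat(2) = 1*2 = 2
  cat(1)*cat(1) = 1*1 = 1
  cat(2)*cat(0) = 2*1 = 2
= 2 + 1 + 2
= 5


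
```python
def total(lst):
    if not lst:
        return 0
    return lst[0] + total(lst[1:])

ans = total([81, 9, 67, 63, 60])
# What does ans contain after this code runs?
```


total([81, 9, 67, 63, 60])
= 81 + total([9, 67, 63, 60])
= 81 + 9 + total([67, 63, 60])
= 81 + 9 + 67 + total([63, 60])
= 81 + 9 + 67 + 63 + total([60])
= 81 + 9 + 67 + 63 + 60 + total([])
= 81 + 9 + 67 + 63 + 60 + 0
= 280


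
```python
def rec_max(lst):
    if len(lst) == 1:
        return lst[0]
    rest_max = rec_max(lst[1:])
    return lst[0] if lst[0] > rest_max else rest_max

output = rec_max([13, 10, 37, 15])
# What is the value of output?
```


rec_max([13, 10, 37, 15])
= compare 13 with rec_max([10, 37, 15])
= compare 10 with rec_max([37, 15])
= compare 37 with rec_max([15])
Base: rec_max([15]) = 15
compare 37 with 15: max = 37
compare 10 with 37: max = 37
compare 13 with 37: max = 37
= 37


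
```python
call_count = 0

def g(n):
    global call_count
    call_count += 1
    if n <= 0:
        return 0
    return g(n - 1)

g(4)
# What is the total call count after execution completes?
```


g(4) calls g(3) calls ... calls g(0)
Total calls: 4 + 1 (for base case) = 5


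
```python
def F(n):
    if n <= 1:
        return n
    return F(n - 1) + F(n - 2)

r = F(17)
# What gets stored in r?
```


F(17)
= F(16) + F(15)
= (F(15) + F(14)) + F(15)
Computing bottom-up: F(0)=0, F(1)=1, F(2)=1, F(3)=2, F(4)=3, F(5)=5, F(6)=8, F(7)=13, F(8)=21, F(9)=34, F(10)=55, F(11)=89, F(12)=144, F(13)=233, F(14)=377, F(15)=610, F(16)=987, F(17)=1597
= 1597


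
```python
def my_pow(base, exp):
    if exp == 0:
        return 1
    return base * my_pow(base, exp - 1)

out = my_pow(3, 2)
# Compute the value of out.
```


my_pow(3, 2)
= 3 * my_pow(3, 1)
= 3 * 3 * my_pow(3, 0)
= 3 * 3 * 1
= 9


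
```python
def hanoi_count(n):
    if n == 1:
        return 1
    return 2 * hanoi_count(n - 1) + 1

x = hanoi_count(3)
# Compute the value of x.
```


hanoi_count(3)
= 2 * hanoi_count(2) + 1
= 2 * (2 * hanoi_count(1) + 1) + 1
Now compute bottom-up:
hanoi_count(1) = 1
hanoi_count(2) = 2 * 1 + 1 = 3
hanoi_count(3) = 2 * 3 + 1 = 7
= 7


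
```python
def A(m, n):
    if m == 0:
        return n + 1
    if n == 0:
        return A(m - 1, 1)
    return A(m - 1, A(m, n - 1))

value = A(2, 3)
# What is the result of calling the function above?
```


A(2, 3)
= A(1, A(2, 2))
First compute A(2, 2) = 7
= A(1, 7)
= 9


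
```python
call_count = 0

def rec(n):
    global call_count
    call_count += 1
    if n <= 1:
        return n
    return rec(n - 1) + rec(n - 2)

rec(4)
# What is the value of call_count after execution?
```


rec(4) calls rec(3) and rec(2); each non-base call branches into two more.
Let C(k) = total number of calls made by rec(k), including the call to rec(k) itself.
Base cases: C(0) = 1, C(1) = 1
Recurrence: C(k) = 1 + C(k-1) + C(k-2)
  C(2) = 1 + C(1) + C(0) = 1 + 1 + 1 = 3
  C(3) = 1 + C(2) + C(1) = 1 + 3 + 1 = 5
  C(4) = 1 + C(3) + C(2) = 1 + 5 + 3 = 9
Total calls = C(4) = 9


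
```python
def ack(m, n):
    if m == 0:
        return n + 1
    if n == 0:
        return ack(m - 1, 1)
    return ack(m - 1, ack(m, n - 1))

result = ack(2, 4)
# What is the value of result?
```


ack(2, 4)
= ack(1, ack(2, 3))
First compute ack(2, 3) = 9
= ack(1, 9)
= 11


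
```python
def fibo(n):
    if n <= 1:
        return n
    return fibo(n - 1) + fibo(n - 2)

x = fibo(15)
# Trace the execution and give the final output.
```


fibo(15)
= fibo(14) + fibo(13)
= (fibo(13) + fibo(12)) + fibo(13)
Computing bottom-up: fibo(0)=0, fibo(1)=1, fibo(2)=1, fibo(3)=2, fibo(4)=3, fibo(5)=5, fibo(6)=8, fibo(7)=13, fibo(8)=21, fibo(9)=34, fibo(10)=55, fibo(11)=89, fibo(12)=144, fibo(13)=233, fibo(14)=377, fibo(15)=610
= 610


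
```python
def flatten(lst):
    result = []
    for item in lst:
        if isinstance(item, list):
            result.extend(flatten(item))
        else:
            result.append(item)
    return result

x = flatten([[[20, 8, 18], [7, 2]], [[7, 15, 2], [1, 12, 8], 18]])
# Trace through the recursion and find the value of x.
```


flatten([[[20, 8, 18], [7, 2]], [[7, 15, 2], [1, 12, 8], 18]])
Processing each element:
  [[20, 8, 18], [7, 2]] is a list -> flatten recursively -> [20, 8, 18, 7, 2]
  [[7, 15, 2], [1, 12, 8], 18] is a list -> flatten recursively -> [7, 15, 2, 1, 12, 8, 18]
= [20, 8, 18, 7, 2, 7, 15, 2, 1, 12, 8, 18]


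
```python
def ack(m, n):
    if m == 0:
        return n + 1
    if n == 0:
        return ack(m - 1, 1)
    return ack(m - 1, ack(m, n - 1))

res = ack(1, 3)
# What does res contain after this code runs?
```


ack(1, 3)
= ack(0, ack(1, 2))
First compute ack(1, 2) = 4
= ack(0, 4)
= 5


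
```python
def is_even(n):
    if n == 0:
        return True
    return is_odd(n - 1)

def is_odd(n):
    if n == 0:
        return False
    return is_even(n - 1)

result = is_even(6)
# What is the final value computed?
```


is_even(6)
= is_odd(5)
= is_even(4)
= is_odd(3)
= is_even(2)
= is_odd(1)
= is_even(0)
n == 0: return True
= True


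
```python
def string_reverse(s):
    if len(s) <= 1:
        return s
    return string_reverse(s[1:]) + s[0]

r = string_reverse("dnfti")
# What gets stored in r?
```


string_reverse("dnfti")
= string_reverse("nfti") + "d"
= string_reverse("fti") + "n" + "d"
= string_reverse("ti") + "f" + "n" + "d"
= string_reverse("i") + "t" + "f" + "n" + "d"
= "i" + "t" + "f" + "n" + "d"
= "itfnd"


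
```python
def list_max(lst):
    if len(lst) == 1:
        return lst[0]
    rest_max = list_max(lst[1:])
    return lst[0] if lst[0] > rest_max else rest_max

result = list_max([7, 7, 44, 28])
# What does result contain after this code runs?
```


list_max([7, 7, 44, 28])
= compare 7 with list_max([7, 44, 28])
= compare 7 with list_max([44, 28])
= compare 44 with list_max([28])
Base: list_max([28]) = 28
compare 44 with 28: max = 44
compare 7 with 44: max = 44
compare 7 with 44: max = 44
= 44


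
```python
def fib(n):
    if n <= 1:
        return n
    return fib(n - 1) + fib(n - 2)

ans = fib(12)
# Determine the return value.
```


fib(12)
= fib(11) + fib(10)
= (fib(10) + fib(9)) + fib(10)
Computing bottom-up: fib(0)=0, fib(1)=1, fib(2)=1, fib(3)=2, fib(4)=3, fib(5)=5, fib(6)=8, fib(7)=13, fib(8)=21, fib(9)=34, fib(10)=55, fib(11)=89, fib(12)=144
= 144


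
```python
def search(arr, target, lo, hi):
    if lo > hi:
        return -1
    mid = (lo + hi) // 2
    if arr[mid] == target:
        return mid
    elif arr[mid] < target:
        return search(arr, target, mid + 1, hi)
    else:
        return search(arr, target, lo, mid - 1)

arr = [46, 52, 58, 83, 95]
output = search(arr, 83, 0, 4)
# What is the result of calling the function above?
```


search(arr, 83, 0, 4)
lo=0, hi=4, mid=2, arr[mid]=58
58 < 83, search right half
lo=3, hi=4, mid=3, arr[mid]=83
arr[3] == 83, found at index 3
= 3


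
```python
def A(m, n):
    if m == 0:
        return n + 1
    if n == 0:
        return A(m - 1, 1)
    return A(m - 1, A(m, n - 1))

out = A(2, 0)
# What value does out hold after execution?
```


A(2, 0)
n == 0: return A(1, 1)
= A(1, 1) = 3
= 3


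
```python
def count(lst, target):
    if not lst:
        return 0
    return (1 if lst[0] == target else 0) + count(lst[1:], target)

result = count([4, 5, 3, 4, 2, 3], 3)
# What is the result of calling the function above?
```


count([4, 5, 3, 4, 2, 3], 3)
lst[0]=4 != 3: 0 + count([5, 3, 4, 2, 3], 3)
lst[0]=5 != 3: 0 + count([3, 4, 2, 3], 3)
lst[0]=3 == 3: 1 + count([4, 2, 3], 3)
lst[0]=4 != 3: 0 + count([2, 3], 3)
lst[0]=2 != 3: 0 + count([3], 3)
lst[0]=3 == 3: 1 + count([], 3)
= 2


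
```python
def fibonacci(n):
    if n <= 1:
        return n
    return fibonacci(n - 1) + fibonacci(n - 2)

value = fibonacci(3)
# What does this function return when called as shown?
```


fibonacci(3)
= fibonacci(2) + fibonacci(1)
Computing bottom-up: fibonacci(0)=0, fibonacci(1)=1, fibonacci(2)=1, fibonacci(3)=2
= 2


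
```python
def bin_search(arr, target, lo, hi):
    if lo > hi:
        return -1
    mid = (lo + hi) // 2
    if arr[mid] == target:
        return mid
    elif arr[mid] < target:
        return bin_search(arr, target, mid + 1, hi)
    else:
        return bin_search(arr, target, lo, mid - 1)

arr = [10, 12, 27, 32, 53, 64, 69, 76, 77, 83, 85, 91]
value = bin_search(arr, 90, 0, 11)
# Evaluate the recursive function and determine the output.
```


bin_search(arr, 90, 0, 11)
lo=0, hi=11, mid=5, arr[mid]=64
64 < 90, search right half
lo=6, hi=11, mid=8, arr[mid]=77
77 < 90, search right half
lo=9, hi=11, mid=10, arr[mid]=85
85 < 90, search right half
lo=11, hi=11, mid=11, arr[mid]=91
91 > 90, search left half
lo > hi, target not found, return -1
= -1


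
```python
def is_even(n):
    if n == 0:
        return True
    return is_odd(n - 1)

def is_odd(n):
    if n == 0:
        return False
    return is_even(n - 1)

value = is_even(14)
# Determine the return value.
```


is_even(14)
= is_odd(13)
= is_even(12)
= is_odd(11)
= is_even(10)
= is_odd(9)
= is_even(8)
= is_odd(7)
= is_even(6)
= is_odd(5)
= is_even(4)
= is_odd(3)
= is_even(2)
= is_odd(1)
= is_even(0)
n == 0: return True
= True


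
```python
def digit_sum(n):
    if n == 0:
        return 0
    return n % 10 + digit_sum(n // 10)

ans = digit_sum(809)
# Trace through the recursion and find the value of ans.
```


digit_sum(809)
= 9 + digit_sum(80)
= 9 + 0 + digit_sum(8)
= 9 + 0 + 8 + digit_sum(0)
= 9 + 0 + 8 + 0
= 17


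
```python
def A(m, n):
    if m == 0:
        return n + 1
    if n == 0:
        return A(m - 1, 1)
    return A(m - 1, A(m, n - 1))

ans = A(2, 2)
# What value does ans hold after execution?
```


A(2, 2)
= A(1, A(2, 1))
First compute A(2, 1) = 5
= A(1, 5)
= 7


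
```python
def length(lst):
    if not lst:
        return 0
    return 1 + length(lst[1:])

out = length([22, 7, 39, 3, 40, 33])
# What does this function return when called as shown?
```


length([22, 7, 39, 3, 40, 33])
= 1 + length([7, 39, 3, 40, 33])
= 1 + 1 + length([39, 3, 40, 33])
= 1 + 1 + 1 + length([3, 40, 33])
= 1 + 1 + 1 + 1 + length([40, 33])
= 1 + 1 + 1 + 1 + 1 + length([33])
= 1 + 1 + 1 + 1 + 1 + 1 + length([])
= 1 + 1 + 1 + 1 + 1 + 1 + 0
= 6


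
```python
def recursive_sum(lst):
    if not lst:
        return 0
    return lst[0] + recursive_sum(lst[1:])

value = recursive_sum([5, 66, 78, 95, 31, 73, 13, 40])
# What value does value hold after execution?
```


recursive_sum([5, 66, 78, 95, 31, 73, 13, 40])
= 5 + recursive_sum([66, 78, 95, 31, 73, 13, 40])
= 5 + 66 + recursive_sum([78, 95, 31, 73, 13, 40])
= 5 + 66 + 78 + recursive_sum([95, 31, 73, 13, 40])
= 5 + 66 + 78 + 95 + recursive_sum([31, 73, 13, 40])
= 5 + 66 + 78 + 95 + 31 + recursive_sum([73, 13, 40])
= 5 + 66 + 78 + 95 + 31 + 73 + recursive_sum([13, 40])
= 5 + 66 + 78 + 95 + 31 + 73 + 13 + recursive_sum([40])
= 5 + 66 + 78 + 95 + 31 + 73 + 13 + 40 + recursive_sum([])
= 5 + 66 + 78 + 95 + 31 + 73 + 13 + 40 + 0
= 401


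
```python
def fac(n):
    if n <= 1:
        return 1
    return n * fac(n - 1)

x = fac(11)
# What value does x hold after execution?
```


fac(11)
= 11 * fac(10)
= 11 * 10 * fac(9)
= 11 * 10 * 9 * fac(8)
= 11 * 10 * 9 * 8 * fac(7)
= 11 * 10 * 9 * 8 * 7 * fac(6)
= 11 * 10 * 9 * 8 * 7 * 6 * fac(5)
= 11 * 10 * 9 * 8 * 7 * 6 * 5 * fac(4)
= 11 * 10 * 9 * 8 * 7 * 6 * 5 * 4 * fac(3)
= 11 * 10 * 9 * 8 * 7 * 6 * 5 * 4 * 3 * fac(2)
= 11 * 10 * 9 * 8 * 7 * 6 * 5 * 4 * 3 * 2 * fac(1)
= 11 * 10 * 9 * 8 * 7 * 6 * 5 * 4 * 3 * 2 * 1
= 39916800


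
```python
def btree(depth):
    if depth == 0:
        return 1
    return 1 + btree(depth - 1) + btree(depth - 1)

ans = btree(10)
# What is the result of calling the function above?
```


btree(10)
= 1 + btree(9) + btree(9)
= 1 + 2 * btree(9)
btree(k) = 2^(k+1) - 1
btree(0) = 1
btree(1) = 3
btree(2) = 7
btree(3) = 15
btree(4) = 31
btree(10) = 2^11 - 1 = 2047


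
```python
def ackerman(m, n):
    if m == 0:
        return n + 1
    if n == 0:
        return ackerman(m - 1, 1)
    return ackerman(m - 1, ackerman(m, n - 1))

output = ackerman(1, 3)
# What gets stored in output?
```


ackerman(1, 3)
= ackerman(0, ackerman(1, 2))
First compute ackerman(1, 2) = 4
= ackerman(0, 4)
= 5


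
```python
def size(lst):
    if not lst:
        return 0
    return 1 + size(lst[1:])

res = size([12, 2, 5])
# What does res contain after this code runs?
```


size([12, 2, 5])
= 1 + size([2, 5])
= 1 + 1 + size([5])
= 1 + 1 + 1 + size([])
= 1 + 1 + 1 + 0
= 3


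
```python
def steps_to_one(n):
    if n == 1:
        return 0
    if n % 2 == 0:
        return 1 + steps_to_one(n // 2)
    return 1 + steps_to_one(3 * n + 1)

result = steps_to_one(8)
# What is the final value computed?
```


steps_to_one(8)
8 is even -> steps_to_one(4)
4 is even -> steps_to_one(2)
2 is even -> steps_to_one(1)
Reached 1 after 3 steps
= 3


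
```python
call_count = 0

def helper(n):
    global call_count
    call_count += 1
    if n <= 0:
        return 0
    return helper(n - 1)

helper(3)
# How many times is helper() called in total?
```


helper(3) calls helper(2) calls ... calls helper(0)
Total calls: 3 + 1 (for base case) = 4


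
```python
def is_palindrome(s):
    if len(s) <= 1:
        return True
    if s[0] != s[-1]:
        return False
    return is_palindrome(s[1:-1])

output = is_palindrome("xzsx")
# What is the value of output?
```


is_palindrome("xzsx")
"xzsx": s[0]='x' == s[-1]='x' -> is_palindrome("zs")
"zs": s[0]='z' != s[-1]='s' -> False
= False


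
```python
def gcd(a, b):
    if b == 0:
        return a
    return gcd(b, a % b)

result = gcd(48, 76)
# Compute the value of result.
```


gcd(48, 76)
= gcd(76, 48 % 76) = gcd(76, 48)
= gcd(48, 76 % 48) = gcd(48, 28)
= gcd(28, 48 % 28) = gcd(28, 20)
= gcd(20, 28 % 20) = gcd(20, 8)
= gcd(8, 20 % 8) = gcd(8, 4)
= gcd(4, 8 % 4) = gcd(4, 0)
b == 0, return a = 4


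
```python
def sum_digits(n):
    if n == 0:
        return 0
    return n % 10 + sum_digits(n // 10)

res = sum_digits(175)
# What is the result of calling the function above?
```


sum_digits(175)
= 5 + sum_digits(17)
= 5 + 7 + sum_digits(1)
= 5 + 7 + 1 + sum_digits(0)
= 5 + 7 + 1 + 0
= 13


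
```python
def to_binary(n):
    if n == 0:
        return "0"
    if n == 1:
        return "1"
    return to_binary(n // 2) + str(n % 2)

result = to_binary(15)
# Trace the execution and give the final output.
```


to_binary(15)
= to_binary(7) + "1"
= to_binary(3) + "1" + "1"
= to_binary(1) + "1" + "1" + "1"
= "1" + "1" + "1" + "1"
= "1111"


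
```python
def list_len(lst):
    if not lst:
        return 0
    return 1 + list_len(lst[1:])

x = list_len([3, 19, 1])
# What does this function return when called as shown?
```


list_len([3, 19, 1])
= 1 + list_len([19, 1])
= 1 + 1 + list_len([1])
= 1 + 1 + 1 + list_len([])
= 1 + 1 + 1 + 0
= 3


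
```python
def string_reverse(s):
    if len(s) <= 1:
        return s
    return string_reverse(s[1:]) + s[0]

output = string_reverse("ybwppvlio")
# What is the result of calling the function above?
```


string_reverse("ybwppvlio")
= string_reverse("bwppvlio") + "y"
= string_reverse("wppvlio") + "b" + "y"
= string_reverse("ppvlio") + "w" + "b" + "y"
= string_reverse("pvlio") + "p" + "w" + "b" + "y"
= string_reverse("vlio") + "p" + "p" + "w" + "b" + "y"
= string_reverse("lio") + "v" + "p" + "p" + "w" + "b" + "y"
= string_reverse("io") + "l" + "v" + "p" + "p" + "w" + "b" + "y"
= string_reverse("o") + "i" + "l" + "v" + "p" + "p" + "w" + "b" + "y"
= "o" + "i" + "l" + "v" + "p" + "p" + "w" + "b" + "y"
= "oilvppwby"


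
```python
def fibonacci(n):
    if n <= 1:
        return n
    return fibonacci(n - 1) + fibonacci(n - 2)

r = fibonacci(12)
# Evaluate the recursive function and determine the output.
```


fibonacci(12)
= fibonacci(11) + fibonacci(10)
= (fibonacci(10) + fibonacci(9)) + fibonacci(10)
Computing bottom-up: fibonacci(0)=0, fibonacci(1)=1, fibonacci(2)=1, fibonacci(3)=2, fibonacci(4)=3, fibonacci(5)=5, fibonacci(6)=8, fibonacci(7)=13, fibonacci(8)=21, fibonacci(9)=34, fibonacci(10)=55, fibonacci(11)=89, fibonacci(12)=144
= 144


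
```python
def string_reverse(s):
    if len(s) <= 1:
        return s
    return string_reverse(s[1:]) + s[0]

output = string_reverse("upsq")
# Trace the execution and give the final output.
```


string_reverse("upsq")
= string_reverse("psq") + "u"
= string_reverse("sq") + "p" + "u"
= string_reverse("q") + "s" + "p" + "u"
= "q" + "s" + "p" + "u"
= "qspu"


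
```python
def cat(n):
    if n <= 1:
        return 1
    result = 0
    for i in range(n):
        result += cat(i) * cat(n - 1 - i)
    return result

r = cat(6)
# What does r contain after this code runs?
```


cat(6)
= sum of cat(i) * cat(6-1-i) for i in 0..5
First compute sub-values bottom-up:
  cat(0) = 1, cat(1) = 1
  cat(2) = 1*1 + 1*1 = 2
  cat(3) = 1*2 + 1*1 + 2*1 = 5
  cat(4) = 1*5 + 1*2 + 2*1 + 5*1 = 14
  cat(5) = 1*14 + 1*5 + 2*2 + 5*1 + 14*1 = 42
Now cat(6):
  cat(0)*cat(5) = 1*42 = 42
  cat(1)*cat(4) = 1*14 = 14
  cat(2)*cat(3) = 2*5 = 10
  cat(3)*cat(2) = 5*2 = 10
  cat(4)*cat(1) = 14*1 = 14
  cat(5)*cat(0) = 42*1 = 42
= 42 + 14 + 10 + 10 + 14 + 42
= 132


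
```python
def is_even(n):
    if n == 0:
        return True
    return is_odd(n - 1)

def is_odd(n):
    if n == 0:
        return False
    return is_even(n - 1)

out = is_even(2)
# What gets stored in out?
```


is_even(2)
= is_odd(1)
= is_even(0)
n == 0: return True
= True


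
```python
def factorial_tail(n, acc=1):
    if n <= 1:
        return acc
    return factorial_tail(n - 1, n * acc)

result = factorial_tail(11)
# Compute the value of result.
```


factorial_tail(11, 1)
= factorial_tail(10, 11 * 1) = factorial_tail(10, 11)
= factorial_tail(9, 10 * 11) = factorial_tail(9, 110)
= factorial_tail(8, 9 * 110) = factorial_tail(8, 990)
= factorial_tail(7, 8 * 990) = factorial_tail(7, 7920)
= factorial_tail(6, 7 * 7920) = factorial_tail(6, 55440)
= factorial_tail(5, 6 * 55440) = factorial_tail(5, 332640)
= factorial_tail(4, 5 * 332640) = factorial_tail(4, 1663200)
= factorial_tail(3, 4 * 1663200) = factorial_tail(3, 6652800)
= factorial_tail(2, 3 * 6652800) = factorial_tail(2, 19958400)
= factorial_tail(1, 2 * 19958400) = factorial_tail(1, 39916800)
n <= 1, return acc = 39916800


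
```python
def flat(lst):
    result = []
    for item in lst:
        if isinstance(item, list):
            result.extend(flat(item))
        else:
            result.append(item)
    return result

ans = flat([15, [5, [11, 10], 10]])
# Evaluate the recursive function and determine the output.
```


flat([15, [5, [11, 10], 10]])
Processing each element:
  15 is not a list -> append 15
  [5, [11, 10], 10] is a list -> flat recursively -> [5, 11, 10, 10]
= [15, 5, 11, 10, 10]


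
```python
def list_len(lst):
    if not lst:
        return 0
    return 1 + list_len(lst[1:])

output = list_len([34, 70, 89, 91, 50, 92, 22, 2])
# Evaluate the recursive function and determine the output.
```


list_len([34, 70, 89, 91, 50, 92, 22, 2])
= 1 + list_len([70, 89, 91, 50, 92, 22, 2])
= 1 + 1 + list_len([89, 91, 50, 92, 22, 2])
= 1 + 1 + 1 + list_len([91, 50, 92, 22, 2])
= 1 + 1 + 1 + 1 + list_len([50, 92, 22, 2])
= 1 + 1 + 1 + 1 + 1 + list_len([92, 22, 2])
= 1 + 1 + 1 + 1 + 1 + 1 + list_len([22, 2])
= 1 + 1 + 1 + 1 + 1 + 1 + 1 + list_len([2])
= 1 + 1 + 1 + 1 + 1 + 1 + 1 + 1 + list_len([])
= 1 + 1 + 1 + 1 + 1 + 1 + 1 + 1 + 0
= 8


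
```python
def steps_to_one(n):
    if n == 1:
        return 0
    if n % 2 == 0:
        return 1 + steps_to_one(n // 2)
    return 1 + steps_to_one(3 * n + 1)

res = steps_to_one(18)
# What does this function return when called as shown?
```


steps_to_one(18)
18 is even -> steps_to_one(9)
9 is odd -> 3*9+1 = 28 -> steps_to_one(28)
28 is even -> steps_to_one(14)
14 is even -> steps_to_one(7)
7 is odd -> 3*7+1 = 22 -> steps_to_one(22)
22 is even -> steps_to_one(11)
11 is odd -> 3*11+1 = 34 -> steps_to_one(34)
34 is even -> steps_to_one(17)
17 is odd -> 3*17+1 = 52 -> steps_to_one(52)
52 is even -> steps_to_one(26)
26 is even -> steps_to_one(13)
13 is odd -> 3*13+1 = 40 -> steps_to_one(40)
40 is even -> steps_to_one(20)
20 is even -> steps_to_one(10)
10 is even -> steps_to_one(5)
5 is odd -> 3*5+1 = 16 -> steps_to_one(16)
16 is even -> steps_to_one(8)
8 is even -> steps_to_one(4)
4 is even -> steps_to_one(2)
2 is even -> steps_to_one(1)
Reached 1 after 20 steps
= 20


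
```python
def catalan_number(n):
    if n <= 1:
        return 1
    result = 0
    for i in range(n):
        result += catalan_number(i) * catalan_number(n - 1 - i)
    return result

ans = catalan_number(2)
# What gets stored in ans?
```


catalan_number(2)
= sum of catalan_number(i) * catalan_number(2-1-i) for i in 0..1
  catalan_number(0)*catalan_number(1) = 1*1 = 1
  catalan_number(1)*catalan_number(0) = 1*1 = 1
= 1 + 1
= 2


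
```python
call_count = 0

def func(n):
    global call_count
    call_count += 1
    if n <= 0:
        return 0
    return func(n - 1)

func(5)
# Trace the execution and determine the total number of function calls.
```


func(5) calls func(4) calls ... calls func(0)
Total calls: 5 + 1 (for base case) = 6


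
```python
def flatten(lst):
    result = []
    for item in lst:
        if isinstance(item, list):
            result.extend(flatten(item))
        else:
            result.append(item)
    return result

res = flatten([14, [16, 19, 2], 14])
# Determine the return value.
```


flatten([14, [16, 19, 2], 14])
Processing each element:
  14 is not a list -> append 14
  [16, 19, 2] is a list -> flatten recursively -> [16, 19, 2]
  14 is not a list -> append 14
= [14, 16, 19, 2, 14]


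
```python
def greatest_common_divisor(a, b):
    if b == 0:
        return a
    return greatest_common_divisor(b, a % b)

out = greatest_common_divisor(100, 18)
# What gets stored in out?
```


greatest_common_divisor(100, 18)
= greatest_common_divisor(18, 100 % 18) = greatest_common_divisor(18, 10)
= greatest_common_divisor(10, 18 % 10) = greatest_common_divisor(10, 8)
= greatest_common_divisor(8, 10 % 8) = greatest_common_divisor(8, 2)
= greatest_common_divisor(2, 8 % 2) = greatest_common_divisor(2, 0)
b == 0, return a = 2


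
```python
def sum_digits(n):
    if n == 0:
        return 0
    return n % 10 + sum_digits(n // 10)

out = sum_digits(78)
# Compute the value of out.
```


sum_digits(78)
= 8 + sum_digits(7)
= 8 + 7 + sum_digits(0)
= 8 + 7 + 0
= 15


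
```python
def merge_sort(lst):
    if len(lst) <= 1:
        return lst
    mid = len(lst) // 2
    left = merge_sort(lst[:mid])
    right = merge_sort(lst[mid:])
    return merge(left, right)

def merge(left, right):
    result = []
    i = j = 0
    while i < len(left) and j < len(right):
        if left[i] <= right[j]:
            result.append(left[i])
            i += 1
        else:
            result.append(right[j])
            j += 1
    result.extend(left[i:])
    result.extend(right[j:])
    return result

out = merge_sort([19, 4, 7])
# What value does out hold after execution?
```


merge_sort([19, 4, 7])
Split into [19] and [4, 7]
Left sorted: [19]
Right sorted: [4, 7]
Merge [19] and [4, 7]
= [4, 7, 19]


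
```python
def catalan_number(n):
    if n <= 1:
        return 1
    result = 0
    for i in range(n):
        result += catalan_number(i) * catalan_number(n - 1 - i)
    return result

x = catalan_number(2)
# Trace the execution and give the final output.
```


catalan_number(2)
= sum of catalan_number(i) * catalan_number(2-1-i) for i in 0..1
  catalan_number(0)*catalan_number(1) = 1*1 = 1
  catalan_number(1)*catalan_number(0) = 1*1 = 1
= 1 + 1
= 2


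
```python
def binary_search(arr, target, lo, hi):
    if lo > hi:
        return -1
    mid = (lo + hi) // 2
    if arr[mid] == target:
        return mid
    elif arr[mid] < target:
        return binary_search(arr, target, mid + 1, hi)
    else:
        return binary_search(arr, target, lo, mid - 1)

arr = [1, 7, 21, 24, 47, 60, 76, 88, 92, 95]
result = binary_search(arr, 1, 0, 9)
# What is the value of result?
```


binary_search(arr, 1, 0, 9)
lo=0, hi=9, mid=4, arr[mid]=47
47 > 1, search left half
lo=0, hi=3, mid=1, arr[mid]=7
7 > 1, search left half
lo=0, hi=0, mid=0, arr[mid]=1
arr[0] == 1, found at index 0
= 0


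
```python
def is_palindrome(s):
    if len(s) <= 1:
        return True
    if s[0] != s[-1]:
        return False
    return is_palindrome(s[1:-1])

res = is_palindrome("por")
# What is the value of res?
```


is_palindrome("por")
"por": s[0]='p' != s[-1]='r' -> False
= False


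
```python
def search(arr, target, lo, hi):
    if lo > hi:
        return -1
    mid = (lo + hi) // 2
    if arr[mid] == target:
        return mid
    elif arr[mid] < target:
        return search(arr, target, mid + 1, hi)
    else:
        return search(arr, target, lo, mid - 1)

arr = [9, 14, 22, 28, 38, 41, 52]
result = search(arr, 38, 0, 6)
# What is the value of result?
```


search(arr, 38, 0, 6)
lo=0, hi=6, mid=3, arr[mid]=28
28 < 38, search right half
lo=4, hi=6, mid=5, arr[mid]=41
41 > 38, search left half
lo=4, hi=4, mid=4, arr[mid]=38
arr[4] == 38, found at index 4
= 4


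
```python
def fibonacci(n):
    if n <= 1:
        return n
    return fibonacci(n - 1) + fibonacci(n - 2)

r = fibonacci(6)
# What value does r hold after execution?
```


fibonacci(6)
= fibonacci(5) + fibonacci(4)
= (fibonacci(4) + fibonacci(3)) + fibonacci(4)
Computing bottom-up: fibonacci(0)=0, fibonacci(1)=1, fibonacci(2)=1, fibonacci(3)=2, fibonacci(4)=3, fibonacci(5)=5, fibonacci(6)=8
= 8


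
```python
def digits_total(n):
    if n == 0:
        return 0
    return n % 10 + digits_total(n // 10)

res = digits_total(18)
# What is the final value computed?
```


digits_total(18)
= 8 + digits_total(1)
= 8 + 1 + digits_total(0)
= 8 + 1 + 0
= 9


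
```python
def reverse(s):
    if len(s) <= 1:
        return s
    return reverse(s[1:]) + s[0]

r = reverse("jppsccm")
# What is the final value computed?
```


reverse("jppsccm")
= reverse("ppsccm") + "j"
= reverse("psccm") + "p" + "j"
= reverse("sccm") + "p" + "p" + "j"
= reverse("ccm") + "s" + "p" + "p" + "j"
= reverse("cm") + "c" + "s" + "p" + "p" + "j"
= reverse("m") + "c" + "c" + "s" + "p" + "p" + "j"
= "m" + "c" + "c" + "s" + "p" + "p" + "j"
= "mccsppj"


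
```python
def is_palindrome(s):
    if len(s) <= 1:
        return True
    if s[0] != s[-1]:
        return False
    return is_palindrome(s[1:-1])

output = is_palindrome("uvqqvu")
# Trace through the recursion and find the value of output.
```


is_palindrome("uvqqvu")
"uvqqvu": s[0]='u' == s[-1]='u' -> is_palindrome("vqqv")
"vqqv": s[0]='v' == s[-1]='v' -> is_palindrome("qq")
"qq": s[0]='q' == s[-1]='q' -> is_palindrome("")
"": len <= 1 -> True
= True


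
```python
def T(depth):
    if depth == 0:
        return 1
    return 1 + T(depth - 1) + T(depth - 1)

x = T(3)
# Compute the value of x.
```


T(3)
= 1 + T(2) + T(2)
= 1 + 2 * T(2)
T(k) = 2^(k+1) - 1
T(0) = 1
T(1) = 3
T(2) = 7
T(3) = 15
T(3) = 2^4 - 1 = 15


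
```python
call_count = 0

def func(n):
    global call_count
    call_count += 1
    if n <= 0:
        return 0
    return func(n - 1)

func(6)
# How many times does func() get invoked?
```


func(6) calls func(5) calls ... calls func(0)
Total calls: 6 + 1 (for base case) = 7


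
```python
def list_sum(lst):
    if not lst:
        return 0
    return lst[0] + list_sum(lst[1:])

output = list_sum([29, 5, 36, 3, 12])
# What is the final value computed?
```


list_sum([29, 5, 36, 3, 12])
= 29 + list_sum([5, 36, 3, 12])
= 29 + 5 + list_sum([36, 3, 12])
= 29 + 5 + 36 + list_sum([3, 12])
= 29 + 5 + 36 + 3 + list_sum([12])
= 29 + 5 + 36 + 3 + 12 + list_sum([])
= 29 + 5 + 36 + 3 + 12 + 0
= 85


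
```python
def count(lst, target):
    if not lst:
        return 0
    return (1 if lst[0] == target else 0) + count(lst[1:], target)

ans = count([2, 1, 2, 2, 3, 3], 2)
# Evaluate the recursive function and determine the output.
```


count([2, 1, 2, 2, 3, 3], 2)
lst[0]=2 == 2: 1 + count([1, 2, 2, 3, 3], 2)
lst[0]=1 != 2: 0 + count([2, 2, 3, 3], 2)
lst[0]=2 == 2: 1 + count([2, 3, 3], 2)
lst[0]=2 == 2: 1 + count([3, 3], 2)
lst[0]=3 != 2: 0 + count([3], 2)
lst[0]=3 != 2: 0 + count([], 2)
= 3


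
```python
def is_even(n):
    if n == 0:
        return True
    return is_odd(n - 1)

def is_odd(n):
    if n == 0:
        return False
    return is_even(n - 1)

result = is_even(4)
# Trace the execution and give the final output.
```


is_even(4)
= is_odd(3)
= is_even(2)
= is_odd(1)
= is_even(0)
n == 0: return True
= True


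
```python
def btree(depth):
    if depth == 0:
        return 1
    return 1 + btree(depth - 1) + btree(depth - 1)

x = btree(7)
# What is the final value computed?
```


btree(7)
= 1 + btree(6) + btree(6)
= 1 + 2 * btree(6)
btree(k) = 2^(k+1) - 1
btree(0) = 1
btree(1) = 3
btree(2) = 7
btree(3) = 15
btree(4) = 31
btree(7) = 2^8 - 1 = 255


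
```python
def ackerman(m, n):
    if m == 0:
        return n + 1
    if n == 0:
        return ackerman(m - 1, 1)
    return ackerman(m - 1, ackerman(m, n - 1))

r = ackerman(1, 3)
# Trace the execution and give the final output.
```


ackerman(1, 3)
= ackerman(0, ackerman(1, 2))
First compute ackerman(1, 2) = 4
= ackerman(0, 4)
= 5


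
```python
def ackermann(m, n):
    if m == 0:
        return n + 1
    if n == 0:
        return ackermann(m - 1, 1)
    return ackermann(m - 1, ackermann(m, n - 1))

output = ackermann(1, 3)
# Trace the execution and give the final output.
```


ackermann(1, 3)
= ackermann(0, ackermann(1, 2))
First compute ackermann(1, 2) = 4
= ackermann(0, 4)
= 5


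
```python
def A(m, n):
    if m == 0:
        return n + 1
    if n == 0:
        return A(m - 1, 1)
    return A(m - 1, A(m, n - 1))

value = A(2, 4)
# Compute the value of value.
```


A(2, 4)
= A(1, A(2, 3))
First compute A(2, 3) = 9
= A(1, 9)
= 11


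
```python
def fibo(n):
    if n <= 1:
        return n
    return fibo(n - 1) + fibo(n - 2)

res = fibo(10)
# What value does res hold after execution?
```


fibo(10)
= fibo(9) + fibo(8)
= (fibo(8) + fibo(7)) + fibo(8)
Computing bottom-up: fibo(0)=0, fibo(1)=1, fibo(2)=1, fibo(3)=2, fibo(4)=3, fibo(5)=5, fibo(6)=8, fibo(7)=13, fibo(8)=21, fibo(9)=34, fibo(10)=55
= 55


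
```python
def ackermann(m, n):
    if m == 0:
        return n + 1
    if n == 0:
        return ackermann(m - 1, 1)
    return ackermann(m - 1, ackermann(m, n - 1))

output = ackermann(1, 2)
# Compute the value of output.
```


ackermann(1, 2)
= ackermann(0, ackermann(1, 1))
First compute ackermann(1, 1) = 3
= ackermann(0, 3)
= 4


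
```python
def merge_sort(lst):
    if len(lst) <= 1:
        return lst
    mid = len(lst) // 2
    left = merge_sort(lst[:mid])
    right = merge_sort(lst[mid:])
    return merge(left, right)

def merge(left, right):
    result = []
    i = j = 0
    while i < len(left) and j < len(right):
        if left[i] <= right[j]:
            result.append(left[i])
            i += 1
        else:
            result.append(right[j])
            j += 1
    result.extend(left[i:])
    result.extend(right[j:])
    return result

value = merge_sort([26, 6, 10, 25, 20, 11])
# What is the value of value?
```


merge_sort([26, 6, 10, 25, 20, 11])
Split into [26, 6, 10] and [25, 20, 11]
Left sorted: [6, 10, 26]
Right sorted: [11, 20, 25]
Merge [6, 10, 26] and [11, 20, 25]
= [6, 10, 11, 20, 25, 26]


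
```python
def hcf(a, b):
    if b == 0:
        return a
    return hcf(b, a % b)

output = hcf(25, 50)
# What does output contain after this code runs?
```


hcf(25, 50)
= hcf(50, 25 % 50) = hcf(50, 25)
= hcf(25, 50 % 25) = hcf(25, 0)
b == 0, return a = 25


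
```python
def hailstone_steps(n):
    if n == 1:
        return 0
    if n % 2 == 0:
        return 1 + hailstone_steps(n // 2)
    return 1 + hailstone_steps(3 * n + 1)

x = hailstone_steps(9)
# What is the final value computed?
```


hailstone_steps(9)
9 is odd -> 3*9+1 = 28 -> hailstone_steps(28)
28 is even -> hailstone_steps(14)
14 is even -> hailstone_steps(7)
7 is odd -> 3*7+1 = 22 -> hailstone_steps(22)
22 is even -> hailstone_steps(11)
11 is odd -> 3*11+1 = 34 -> hailstone_steps(34)
34 is even -> hailstone_steps(17)
17 is odd -> 3*17+1 = 52 -> hailstone_steps(52)
52 is even -> hailstone_steps(26)
26 is even -> hailstone_steps(13)
13 is odd -> 3*13+1 = 40 -> hailstone_steps(40)
40 is even -> hailstone_steps(20)
20 is even -> hailstone_steps(10)
10 is even -> hailstone_steps(5)
5 is odd -> 3*5+1 = 16 -> hailstone_steps(16)
16 is even -> hailstone_steps(8)
8 is even -> hailstone_steps(4)
4 is even -> hailstone_steps(2)
2 is even -> hailstone_steps(1)
Reached 1 after 19 steps
= 19


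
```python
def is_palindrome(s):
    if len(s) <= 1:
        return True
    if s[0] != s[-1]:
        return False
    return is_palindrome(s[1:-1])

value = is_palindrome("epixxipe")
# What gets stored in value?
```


is_palindrome("epixxipe")
"epixxipe": s[0]='e' == s[-1]='e' -> is_palindrome("pixxip")
"pixxip": s[0]='p' == s[-1]='p' -> is_palindrome("ixxi")
"ixxi": s[0]='i' == s[-1]='i' -> is_palindrome("xx")
"xx": s[0]='x' == s[-1]='x' -> is_palindrome("")
"": len <= 1 -> True
= True


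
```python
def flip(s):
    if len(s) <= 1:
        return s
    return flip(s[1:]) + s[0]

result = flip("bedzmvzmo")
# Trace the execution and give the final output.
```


flip("bedzmvzmo")
= flip("edzmvzmo") + "b"
= flip("dzmvzmo") + "e" + "b"
= flip("zmvzmo") + "d" + "e" + "b"
= flip("mvzmo") + "z" + "d" + "e" + "b"
= flip("vzmo") + "m" + "z" + "d" + "e" + "b"
= flip("zmo") + "v" + "m" + "z" + "d" + "e" + "b"
= flip("mo") + "z" + "v" + "m" + "z" + "d" + "e" + "b"
= flip("o") + "m" + "z" + "v" + "m" + "z" + "d" + "e" + "b"
= "o" + "m" + "z" + "v" + "m" + "z" + "d" + "e" + "b"
= "omzvmzdeb"


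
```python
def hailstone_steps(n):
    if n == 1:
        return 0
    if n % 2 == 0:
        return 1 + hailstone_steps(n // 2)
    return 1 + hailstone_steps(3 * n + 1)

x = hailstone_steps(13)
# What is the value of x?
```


hailstone_steps(13)
13 is odd -> 3*13+1 = 40 -> hailstone_steps(40)
40 is even -> hailstone_steps(20)
20 is even -> hailstone_steps(10)
10 is even -> hailstone_steps(5)
5 is odd -> 3*5+1 = 16 -> hailstone_steps(16)
16 is even -> hailstone_steps(8)
8 is even -> hailstone_steps(4)
4 is even -> hailstone_steps(2)
2 is even -> hailstone_steps(1)
Reached 1 after 9 steps
= 9


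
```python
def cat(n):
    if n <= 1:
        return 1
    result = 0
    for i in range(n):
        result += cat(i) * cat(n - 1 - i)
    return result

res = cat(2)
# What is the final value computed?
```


cat(2)
= sum of cat(i) * cat(2-1-i) for i in 0..1
  cat(0)*cat(1) = 1*1 = 1
  cat(1)*cat(0) = 1*1 = 1
= 1 + 1
= 2


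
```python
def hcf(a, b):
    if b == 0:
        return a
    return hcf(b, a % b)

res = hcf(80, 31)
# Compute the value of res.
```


hcf(80, 31)
= hcf(31, 80 % 31) = hcf(31, 18)
= hcf(18, 31 % 18) = hcf(18, 13)
= hcf(13, 18 % 13) = hcf(13, 5)
= hcf(5, 13 % 5) = hcf(5, 3)
= hcf(3, 5 % 3) = hcf(3, 2)
= hcf(2, 3 % 2) = hcf(2, 1)
= hcf(1, 2 % 1) = hcf(1, 0)
b == 0, return a = 1


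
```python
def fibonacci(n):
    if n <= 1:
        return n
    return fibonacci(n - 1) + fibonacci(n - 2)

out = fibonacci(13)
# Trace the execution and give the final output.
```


fibonacci(13)
= fibonacci(12) + fibonacci(11)
= (fibonacci(11) + fibonacci(10)) + fibonacci(11)
Computing bottom-up: fibonacci(0)=0, fibonacci(1)=1, fibonacci(2)=1, fibonacci(3)=2, fibonacci(4)=3, fibonacci(5)=5, fibonacci(6)=8, fibonacci(7)=13, fibonacci(8)=21, fibonacci(9)=34, fibonacci(10)=55, fibonacci(11)=89, fibonacci(12)=144, fibonacci(13)=233
= 233
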